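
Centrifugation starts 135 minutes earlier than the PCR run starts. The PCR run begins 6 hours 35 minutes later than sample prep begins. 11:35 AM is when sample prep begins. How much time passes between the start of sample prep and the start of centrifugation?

The PCR run starts at 11:35 AM + 395 min = 6:10 PM.
Centrifugation starts at 6:10 PM − 135 min = 3:55 PM.
From 11:35 AM to 3:55 PM is 4 hours 20 minutes.

4 hours 20 minutes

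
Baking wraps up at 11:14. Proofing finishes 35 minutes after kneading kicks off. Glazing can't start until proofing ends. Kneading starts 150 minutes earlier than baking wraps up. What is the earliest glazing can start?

Kneading starts at 11:14 − 150 min = 08:44.
Proofing ends at 08:44 + 35 min = 09:19.
Glazing is bounded by proofing, so the earliest it can start is 09:19.

09:19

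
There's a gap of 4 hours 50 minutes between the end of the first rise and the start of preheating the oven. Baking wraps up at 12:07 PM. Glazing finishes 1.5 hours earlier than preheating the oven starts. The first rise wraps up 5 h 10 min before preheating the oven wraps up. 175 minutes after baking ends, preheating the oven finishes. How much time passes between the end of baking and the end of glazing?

1 hour 5 minutes

Preheating the oven ends at 12:07 PM + 175 min = 3:02 PM.
The first rise ends at 3:02 PM − 310 min = 9:52 AM.
Preheating the oven starts at 9:52 AM + 290 min = 2:42 PM.
Glazing ends at 2:42 PM − 90 min = 1:12 PM.
From 12:07 PM to 1:12 PM is 1 hour 5 minutes.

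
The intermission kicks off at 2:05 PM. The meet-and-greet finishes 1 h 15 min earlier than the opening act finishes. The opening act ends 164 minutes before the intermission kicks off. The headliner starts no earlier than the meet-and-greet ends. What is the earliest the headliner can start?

The opening act ends at 2:05 PM − 164 min = 11:21 AM.
The meet-and-greet ends at 11:21 AM − 75 min = 10:06 AM.
The headliner is bounded by the meet-and-greet, so the earliest it can start is 10:06 AM.

10:06 AM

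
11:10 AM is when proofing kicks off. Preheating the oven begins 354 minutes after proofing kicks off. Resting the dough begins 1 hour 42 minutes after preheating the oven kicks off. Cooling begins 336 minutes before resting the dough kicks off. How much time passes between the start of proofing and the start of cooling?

Preheating the oven starts at 11:10 AM + 354 min = 5:04 PM.
Resting the dough starts at 5:04 PM + 102 min = 6:46 PM.
Cooling starts at 6:46 PM − 336 min = 1:10 PM.
From 11:10 AM to 1:10 PM is two hours.

two hours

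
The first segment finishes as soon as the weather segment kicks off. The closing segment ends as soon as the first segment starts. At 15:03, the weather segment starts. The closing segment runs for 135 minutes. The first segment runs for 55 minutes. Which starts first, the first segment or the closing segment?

The first segment ends at 15:03.
The first segment starts at 15:03 − 55 min = 14:08.
So the closing segment ends at 14:08.
The closing segment starts at 14:08 − 135 min = 11:53.
The first segment starts at 14:08 and the closing segment starts at 11:53, so the closing segment is first.

the closing segment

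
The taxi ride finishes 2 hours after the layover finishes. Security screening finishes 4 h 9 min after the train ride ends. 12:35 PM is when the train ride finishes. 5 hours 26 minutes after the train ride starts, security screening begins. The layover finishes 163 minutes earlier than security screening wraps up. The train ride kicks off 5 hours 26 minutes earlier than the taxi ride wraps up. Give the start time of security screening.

Security screening ends at 12:35 PM + 249 min = 4:44 PM.
The layover ends at 4:44 PM − 163 min = 2:01 PM.
The taxi ride ends at 2:01 PM + 120 min = 4:01 PM.
The train ride starts at 4:01 PM − 326 min = 10:35 AM.
Security screening starts at 10:35 AM + 326 min = 4:01 PM.

4:01 PM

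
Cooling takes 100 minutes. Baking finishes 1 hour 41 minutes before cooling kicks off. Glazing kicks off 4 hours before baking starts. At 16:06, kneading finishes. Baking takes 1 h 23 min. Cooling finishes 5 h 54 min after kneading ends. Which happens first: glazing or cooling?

Cooling ends at 16:06 + 354 min = 22:00.
Cooling starts at 22:00 − 100 min = 20:20.
Baking ends at 20:20 − 101 min = 18:39.
Baking starts at 18:39 − 83 min = 17:16.
Glazing starts at 17:16 − 240 min = 13:16.
Glazing starts at 13:16 and cooling starts at 20:20, so glazing is first.

glazing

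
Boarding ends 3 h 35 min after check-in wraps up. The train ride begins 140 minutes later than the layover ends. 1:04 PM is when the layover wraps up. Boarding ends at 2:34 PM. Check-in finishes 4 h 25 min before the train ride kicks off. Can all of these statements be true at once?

Yes

The train ride starts at 1:04 PM + 140 min = 3:24 PM.
Check-in ends at 3:24 PM − 265 min = 10:59 AM.
Boarding ends at 10:59 AM + 215 min = 2:34 PM.
That matches the stated 2:34 PM, so the schedule is consistent.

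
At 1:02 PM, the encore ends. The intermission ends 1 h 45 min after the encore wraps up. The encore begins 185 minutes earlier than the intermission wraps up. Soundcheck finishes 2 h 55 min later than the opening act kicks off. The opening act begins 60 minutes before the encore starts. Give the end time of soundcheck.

1:37 PM

The intermission ends at 1:02 PM + 105 min = 2:47 PM.
The encore starts at 2:47 PM − 185 min = 11:42 AM.
The opening act starts at 11:42 AM − 60 min = 10:42 AM.
Soundcheck ends at 10:42 AM + 175 min = 1:37 PM.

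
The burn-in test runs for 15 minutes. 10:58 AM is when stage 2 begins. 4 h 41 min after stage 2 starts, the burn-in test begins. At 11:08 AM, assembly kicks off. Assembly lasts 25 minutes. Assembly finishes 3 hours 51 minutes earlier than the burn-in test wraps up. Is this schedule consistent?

No

The burn-in test starts at 10:58 AM + 281 min = 3:39 PM.
The burn-in test ends at 3:39 PM + 15 min = 3:54 PM.
Assembly ends at 3:54 PM − 231 min = 12:03 PM.
Assembly starts at 12:03 PM − 25 min = 11:38 AM.
But assembly is also said to start at 11:08 AM — a 30-minute conflict.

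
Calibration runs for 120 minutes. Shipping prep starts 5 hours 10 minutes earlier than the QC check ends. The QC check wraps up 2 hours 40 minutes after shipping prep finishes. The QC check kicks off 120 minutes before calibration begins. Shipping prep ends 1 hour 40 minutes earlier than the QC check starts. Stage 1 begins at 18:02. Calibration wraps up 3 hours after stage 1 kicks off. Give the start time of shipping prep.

Calibration ends at 18:02 + 180 min = 21:02.
Calibration starts at 21:02 − 120 min = 19:02.
The QC check starts at 19:02 − 120 min = 17:02.
Shipping prep ends at 17:02 − 100 min = 15:22.
The QC check ends at 15:22 + 160 min = 18:02.
Shipping prep starts at 18:02 − 310 min = 12:52.

12:52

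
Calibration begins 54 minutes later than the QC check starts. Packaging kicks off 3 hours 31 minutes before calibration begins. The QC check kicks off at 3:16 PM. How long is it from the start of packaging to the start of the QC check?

2 hours 37 minutes

Calibration starts at 3:16 PM + 54 min = 4:10 PM.
Packaging starts at 4:10 PM − 211 min = 12:39 PM.
From 12:39 PM to 3:16 PM is 2 hours 37 minutes.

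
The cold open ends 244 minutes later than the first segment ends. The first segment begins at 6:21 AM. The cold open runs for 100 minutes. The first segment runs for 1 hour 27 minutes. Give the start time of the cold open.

The first segment ends at 6:21 AM + 87 min = 7:48 AM.
The cold open ends at 7:48 AM + 244 min = 11:52 AM.
The cold open starts at 11:52 AM − 100 min = 10:12 AM.

10:12 AM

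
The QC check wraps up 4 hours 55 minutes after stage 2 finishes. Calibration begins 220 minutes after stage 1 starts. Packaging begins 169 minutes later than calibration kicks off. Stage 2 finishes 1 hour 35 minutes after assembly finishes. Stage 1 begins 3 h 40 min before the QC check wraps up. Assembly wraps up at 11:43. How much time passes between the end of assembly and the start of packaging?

Stage 2 ends at 11:43 + 95 min = 13:18.
The QC check ends at 13:18 + 295 min = 18:13.
Stage 1 starts at 18:13 − 220 min = 14:33.
Calibration starts at 14:33 + 220 min = 18:13.
Packaging starts at 18:13 + 169 min = 21:02.
From 11:43 to 21:02 is 9 h 19 min.

9 h 19 min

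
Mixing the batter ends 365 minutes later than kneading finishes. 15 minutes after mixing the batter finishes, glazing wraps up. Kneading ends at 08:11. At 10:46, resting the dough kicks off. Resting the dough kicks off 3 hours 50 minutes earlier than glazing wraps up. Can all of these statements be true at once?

Mixing the batter ends at 08:11 + 365 min = 14:16.
Glazing ends at 14:16 + 15 min = 14:31.
Resting the dough starts at 14:31 − 230 min = 10:41.
But resting the dough is also said to start at 10:46 — a 5-minute conflict.

No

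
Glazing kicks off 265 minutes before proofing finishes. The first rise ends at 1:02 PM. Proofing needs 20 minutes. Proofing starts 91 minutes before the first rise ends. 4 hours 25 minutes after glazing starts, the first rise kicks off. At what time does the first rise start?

11:51 AM

Proofing starts at 1:02 PM − 91 min = 11:31 AM.
Proofing ends at 11:31 AM + 20 min = 11:51 AM.
Glazing starts at 11:51 AM − 265 min = 7:26 AM.
The first rise starts at 7:26 AM + 265 min = 11:51 AM.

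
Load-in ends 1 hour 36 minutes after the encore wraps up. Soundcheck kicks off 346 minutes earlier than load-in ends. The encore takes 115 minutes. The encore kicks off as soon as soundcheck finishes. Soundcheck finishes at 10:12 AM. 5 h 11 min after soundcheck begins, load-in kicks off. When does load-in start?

The encore starts at 10:12 AM.
The encore ends at 10:12 AM + 115 min = 12:07 PM.
Load-in ends at 12:07 PM + 96 min = 1:43 PM.
Soundcheck starts at 1:43 PM − 346 min = 7:57 AM.
Load-in starts at 7:57 AM + 311 min = 1:08 PM.

1:08 PM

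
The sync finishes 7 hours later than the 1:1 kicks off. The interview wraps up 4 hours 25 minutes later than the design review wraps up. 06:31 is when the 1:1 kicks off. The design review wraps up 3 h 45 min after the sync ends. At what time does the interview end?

The sync ends at 06:31 + 420 min = 13:31.
The design review ends at 13:31 + 225 min = 17:16.
The interview ends at 17:16 + 265 min = 21:41.

21:41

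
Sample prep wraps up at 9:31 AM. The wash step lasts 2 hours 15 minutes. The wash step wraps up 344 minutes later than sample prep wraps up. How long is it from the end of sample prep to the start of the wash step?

209 minutes

The wash step ends at 9:31 AM + 344 min = 3:15 PM.
The wash step starts at 3:15 PM − 135 min = 1:00 PM.
From 9:31 AM to 1:00 PM is 209 minutes.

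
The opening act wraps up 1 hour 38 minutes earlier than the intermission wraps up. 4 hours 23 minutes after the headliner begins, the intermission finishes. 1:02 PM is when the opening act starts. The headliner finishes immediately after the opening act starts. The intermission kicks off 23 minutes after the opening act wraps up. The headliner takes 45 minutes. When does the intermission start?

3:25 PM

The headliner ends at 1:02 PM.
The headliner starts at 1:02 PM − 45 min = 12:17 PM.
The intermission ends at 12:17 PM + 263 min = 4:40 PM.
The opening act ends at 4:40 PM − 98 min = 3:02 PM.
The intermission starts at 3:02 PM + 23 min = 3:25 PM.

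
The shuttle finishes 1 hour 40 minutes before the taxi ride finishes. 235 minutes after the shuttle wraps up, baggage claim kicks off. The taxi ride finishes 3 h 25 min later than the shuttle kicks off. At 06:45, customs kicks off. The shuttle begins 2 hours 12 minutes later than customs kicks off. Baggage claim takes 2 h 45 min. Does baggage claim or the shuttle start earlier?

the shuttle

The shuttle starts at 06:45 + 132 min = 08:57.
The taxi ride ends at 08:57 + 205 min = 12:22.
The shuttle ends at 12:22 − 100 min = 10:42.
Baggage claim starts at 10:42 + 235 min = 14:37.
Baggage claim starts at 14:37 and the shuttle starts at 08:57, so the shuttle is first.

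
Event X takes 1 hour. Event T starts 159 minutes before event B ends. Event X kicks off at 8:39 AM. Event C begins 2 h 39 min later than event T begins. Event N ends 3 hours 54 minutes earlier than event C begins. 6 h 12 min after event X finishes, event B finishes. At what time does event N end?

11:57 AM

Event X ends at 8:39 AM + 60 min = 9:39 AM.
Event B ends at 9:39 AM + 372 min = 3:51 PM.
Event T starts at 3:51 PM − 159 min = 1:12 PM.
Event C starts at 1:12 PM + 159 min = 3:51 PM.
Event N ends at 3:51 PM − 234 min = 11:57 AM.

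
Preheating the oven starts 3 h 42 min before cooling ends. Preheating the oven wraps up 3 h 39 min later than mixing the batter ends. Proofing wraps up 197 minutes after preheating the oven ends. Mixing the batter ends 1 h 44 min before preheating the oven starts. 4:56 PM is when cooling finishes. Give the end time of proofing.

6:26 PM

Preheating the oven starts at 4:56 PM − 222 min = 1:14 PM.
Mixing the batter ends at 1:14 PM − 104 min = 11:30 AM.
Preheating the oven ends at 11:30 AM + 219 min = 3:09 PM.
Proofing ends at 3:09 PM + 197 min = 6:26 PM.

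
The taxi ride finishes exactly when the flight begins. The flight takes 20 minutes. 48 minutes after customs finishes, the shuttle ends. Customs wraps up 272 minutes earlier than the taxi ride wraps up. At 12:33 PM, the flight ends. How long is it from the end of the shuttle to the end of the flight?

The flight starts at 12:33 PM − 20 min = 12:13 PM.
So the taxi ride ends at 12:13 PM.
Customs ends at 12:13 PM − 272 min = 7:41 AM.
The shuttle ends at 7:41 AM + 48 min = 8:29 AM.
From 8:29 AM to 12:33 PM is 4 h 4 min.

4 h 4 min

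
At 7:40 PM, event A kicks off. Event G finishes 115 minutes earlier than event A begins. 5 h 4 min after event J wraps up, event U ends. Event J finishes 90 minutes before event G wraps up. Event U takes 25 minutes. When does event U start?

8:54 PM

Event G ends at 7:40 PM − 115 min = 5:45 PM.
Event J ends at 5:45 PM − 90 min = 4:15 PM.
Event U ends at 4:15 PM + 304 min = 9:19 PM.
Event U starts at 9:19 PM − 25 min = 8:54 PM.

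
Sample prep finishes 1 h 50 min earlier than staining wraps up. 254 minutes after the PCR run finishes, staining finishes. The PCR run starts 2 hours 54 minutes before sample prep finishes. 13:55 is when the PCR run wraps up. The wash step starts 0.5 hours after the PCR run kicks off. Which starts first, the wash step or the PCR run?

the PCR run

Staining ends at 13:55 + 254 min = 18:09.
Sample prep ends at 18:09 − 110 min = 16:19.
The PCR run starts at 16:19 − 174 min = 13:25.
The wash step starts at 13:25 + 30 min = 13:55.
The wash step starts at 13:55 and the PCR run starts at 13:25, so the PCR run is first.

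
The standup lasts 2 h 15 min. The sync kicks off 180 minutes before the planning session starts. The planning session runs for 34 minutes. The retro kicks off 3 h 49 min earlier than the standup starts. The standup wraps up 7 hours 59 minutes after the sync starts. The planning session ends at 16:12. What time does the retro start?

The planning session starts at 16:12 − 34 min = 15:38.
The sync starts at 15:38 − 180 min = 12:38.
The standup ends at 12:38 + 479 min = 20:37.
The standup starts at 20:37 − 135 min = 18:22.
The retro starts at 18:22 − 229 min = 14:33.

14:33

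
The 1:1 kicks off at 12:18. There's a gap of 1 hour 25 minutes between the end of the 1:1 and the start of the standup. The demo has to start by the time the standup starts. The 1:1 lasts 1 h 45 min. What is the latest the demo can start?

The 1:1 ends at 12:18 + 105 min = 14:03.
The standup starts at 14:03 + 85 min = 15:28.
The demo is bounded by the standup, so the latest it can start is 15:28.

15:28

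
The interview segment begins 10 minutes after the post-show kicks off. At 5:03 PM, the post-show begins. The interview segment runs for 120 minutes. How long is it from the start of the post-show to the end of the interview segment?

The interview segment starts at 5:03 PM + 10 min = 5:13 PM.
The interview segment ends at 5:13 PM + 120 min = 7:13 PM.
From 5:03 PM to 7:13 PM is 2 h 10 min.

2 h 10 min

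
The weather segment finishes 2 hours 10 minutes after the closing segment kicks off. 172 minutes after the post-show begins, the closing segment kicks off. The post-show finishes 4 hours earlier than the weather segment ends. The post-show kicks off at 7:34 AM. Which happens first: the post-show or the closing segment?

The closing segment starts at 7:34 AM + 172 min = 10:26 AM.
The post-show starts at 7:34 AM and the closing segment starts at 10:26 AM, so the post-show is first.

the post-show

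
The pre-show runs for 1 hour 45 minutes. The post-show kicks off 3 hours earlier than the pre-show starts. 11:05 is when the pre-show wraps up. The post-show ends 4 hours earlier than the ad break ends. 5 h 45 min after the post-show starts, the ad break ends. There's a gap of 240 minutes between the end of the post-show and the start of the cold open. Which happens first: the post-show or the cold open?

The pre-show starts at 11:05 − 105 min = 09:20.
The post-show starts at 09:20 − 180 min = 06:20.
The ad break ends at 06:20 + 345 min = 12:05.
The post-show ends at 12:05 − 240 min = 08:05.
The cold open starts at 08:05 + 240 min = 12:05.
The post-show starts at 06:20 and the cold open starts at 12:05, so the post-show is first.

the post-show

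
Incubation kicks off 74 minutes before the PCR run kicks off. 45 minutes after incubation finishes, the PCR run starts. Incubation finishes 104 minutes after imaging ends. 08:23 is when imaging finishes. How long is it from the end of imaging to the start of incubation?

Incubation ends at 08:23 + 104 min = 10:07.
The PCR run starts at 10:07 + 45 min = 10:52.
Incubation starts at 10:52 − 74 min = 09:38.
From 08:23 to 09:38 is 75 minutes.

75 minutes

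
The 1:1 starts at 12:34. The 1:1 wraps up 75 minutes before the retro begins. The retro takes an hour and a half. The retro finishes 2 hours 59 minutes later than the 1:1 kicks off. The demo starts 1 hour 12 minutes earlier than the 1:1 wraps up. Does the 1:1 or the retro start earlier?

The retro ends at 12:34 + 179 min = 15:33.
The retro starts at 15:33 − 90 min = 14:03.
The 1:1 starts at 12:34 and the retro starts at 14:03, so the 1:1 is first.

the 1:1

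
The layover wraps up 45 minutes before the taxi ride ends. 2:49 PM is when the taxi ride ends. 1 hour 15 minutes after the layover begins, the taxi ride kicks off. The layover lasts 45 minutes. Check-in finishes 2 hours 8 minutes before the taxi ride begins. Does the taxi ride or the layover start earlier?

The layover ends at 2:49 PM − 45 min = 2:04 PM.
The layover starts at 2:04 PM − 45 min = 1:19 PM.
The taxi ride starts at 1:19 PM + 75 min = 2:34 PM.
The taxi ride starts at 2:34 PM and the layover starts at 1:19 PM, so the layover is first.

the layover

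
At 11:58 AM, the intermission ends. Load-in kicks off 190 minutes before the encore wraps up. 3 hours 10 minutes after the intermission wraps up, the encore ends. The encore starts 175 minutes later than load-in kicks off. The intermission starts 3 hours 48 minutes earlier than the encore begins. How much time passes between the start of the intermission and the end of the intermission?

53 minutes

The encore ends at 11:58 AM + 190 min = 3:08 PM.
Load-in starts at 3:08 PM − 190 min = 11:58 AM.
The encore starts at 11:58 AM + 175 min = 2:53 PM.
The intermission starts at 2:53 PM − 228 min = 11:05 AM.
From 11:05 AM to 11:58 AM is 53 minutes.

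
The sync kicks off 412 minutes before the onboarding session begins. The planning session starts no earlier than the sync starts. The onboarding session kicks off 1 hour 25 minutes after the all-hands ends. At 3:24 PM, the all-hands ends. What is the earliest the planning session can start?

The onboarding session starts at 3:24 PM + 85 min = 4:49 PM.
The sync starts at 4:49 PM − 412 min = 9:57 AM.
The planning session is bounded by the sync, so the earliest it can start is 9:57 AM.

9:57 AM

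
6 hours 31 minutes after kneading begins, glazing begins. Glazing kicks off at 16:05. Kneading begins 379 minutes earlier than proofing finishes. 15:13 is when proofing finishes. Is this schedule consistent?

Kneading starts at 15:13 − 379 min = 08:54.
Glazing starts at 08:54 + 391 min = 15:25.
But glazing is also said to start at 16:05 — a 40-minute conflict.

No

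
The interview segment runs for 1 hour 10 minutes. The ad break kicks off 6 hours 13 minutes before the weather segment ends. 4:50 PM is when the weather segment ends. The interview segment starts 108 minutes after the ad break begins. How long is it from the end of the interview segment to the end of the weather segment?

3 hours 15 minutes

The ad break starts at 4:50 PM − 373 min = 10:37 AM.
The interview segment starts at 10:37 AM + 108 min = 12:25 PM.
The interview segment ends at 12:25 PM + 70 min = 1:35 PM.
From 1:35 PM to 4:50 PM is 3 hours 15 minutes.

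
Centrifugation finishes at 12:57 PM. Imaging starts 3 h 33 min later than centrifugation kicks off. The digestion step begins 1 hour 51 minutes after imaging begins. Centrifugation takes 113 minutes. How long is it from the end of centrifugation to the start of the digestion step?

3 h 31 min

Centrifugation starts at 12:57 PM − 113 min = 11:04 AM.
Imaging starts at 11:04 AM + 213 min = 2:37 PM.
The digestion step starts at 2:37 PM + 111 min = 4:28 PM.
From 12:57 PM to 4:28 PM is 3 h 31 min.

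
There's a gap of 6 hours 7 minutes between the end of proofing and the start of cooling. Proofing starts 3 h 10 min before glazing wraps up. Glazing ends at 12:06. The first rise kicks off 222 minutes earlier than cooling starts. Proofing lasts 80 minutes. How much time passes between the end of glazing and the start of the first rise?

35 minutes

Proofing starts at 12:06 − 190 min = 08:56.
Proofing ends at 08:56 + 80 min = 10:16.
Cooling starts at 10:16 + 367 min = 16:23.
The first rise starts at 16:23 − 222 min = 12:41.
From 12:06 to 12:41 is 35 minutes.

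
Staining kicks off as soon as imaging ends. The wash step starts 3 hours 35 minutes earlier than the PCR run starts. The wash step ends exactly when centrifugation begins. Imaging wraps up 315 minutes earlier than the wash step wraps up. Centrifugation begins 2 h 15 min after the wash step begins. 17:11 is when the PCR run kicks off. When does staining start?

The wash step starts at 17:11 − 215 min = 13:36.
Centrifugation starts at 13:36 + 135 min = 15:51.
So the wash step ends at 15:51.
Imaging ends at 15:51 − 315 min = 10:36.
So staining starts at 10:36.

10:36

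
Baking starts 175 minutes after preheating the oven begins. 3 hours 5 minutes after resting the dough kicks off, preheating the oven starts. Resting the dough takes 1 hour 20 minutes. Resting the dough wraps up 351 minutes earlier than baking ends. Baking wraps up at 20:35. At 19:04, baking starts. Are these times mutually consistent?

Resting the dough ends at 20:35 − 351 min = 14:44.
Resting the dough starts at 14:44 − 80 min = 13:24.
Preheating the oven starts at 13:24 + 185 min = 16:29.
Baking starts at 16:29 + 175 min = 19:24.
But baking is also said to start at 19:04 — a 20-minute conflict.

No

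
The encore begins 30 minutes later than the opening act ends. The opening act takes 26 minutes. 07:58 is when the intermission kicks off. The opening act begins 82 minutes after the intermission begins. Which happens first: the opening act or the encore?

the opening act

The opening act starts at 07:58 + 82 min = 09:20.
The opening act ends at 09:20 + 26 min = 09:46.
The encore starts at 09:46 + 30 min = 10:16.
The opening act starts at 09:20 and the encore starts at 10:16, so the opening act is first.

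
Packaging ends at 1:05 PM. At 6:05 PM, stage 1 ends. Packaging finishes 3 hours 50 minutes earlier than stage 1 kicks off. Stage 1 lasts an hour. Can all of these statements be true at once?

Stage 1 starts at 6:05 PM − 60 min = 5:05 PM.
Packaging ends at 5:05 PM − 230 min = 1:15 PM.
But packaging is also said to end at 1:05 PM — a 10-minute conflict.

No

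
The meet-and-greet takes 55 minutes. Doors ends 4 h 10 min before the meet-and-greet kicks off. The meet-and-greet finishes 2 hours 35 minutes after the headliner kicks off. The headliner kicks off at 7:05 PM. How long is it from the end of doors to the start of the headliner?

The meet-and-greet ends at 7:05 PM + 155 min = 9:40 PM.
The meet-and-greet starts at 9:40 PM − 55 min = 8:45 PM.
Doors ends at 8:45 PM − 250 min = 4:35 PM.
From 4:35 PM to 7:05 PM is 2.5 hours.

2.5 hours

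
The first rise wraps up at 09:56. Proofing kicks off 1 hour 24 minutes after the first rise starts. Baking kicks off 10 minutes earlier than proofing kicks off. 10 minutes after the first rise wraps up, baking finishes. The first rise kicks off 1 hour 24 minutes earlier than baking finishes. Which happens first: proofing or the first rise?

Baking ends at 09:56 + 10 min = 10:06.
The first rise starts at 10:06 − 84 min = 08:42.
Proofing starts at 08:42 + 84 min = 10:06.
Proofing starts at 10:06 and the first rise starts at 08:42, so the first rise is first.

the first rise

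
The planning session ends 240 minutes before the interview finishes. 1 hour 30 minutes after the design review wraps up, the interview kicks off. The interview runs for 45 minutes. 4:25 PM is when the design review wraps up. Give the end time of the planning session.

2:40 PM

The interview starts at 4:25 PM + 90 min = 5:55 PM.
The interview ends at 5:55 PM + 45 min = 6:40 PM.
The planning session ends at 6:40 PM − 240 min = 2:40 PM.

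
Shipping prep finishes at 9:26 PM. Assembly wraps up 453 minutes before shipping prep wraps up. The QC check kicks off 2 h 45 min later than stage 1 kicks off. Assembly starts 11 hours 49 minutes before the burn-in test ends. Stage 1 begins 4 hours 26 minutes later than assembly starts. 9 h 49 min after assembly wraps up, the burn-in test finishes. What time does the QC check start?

7:04 PM

Assembly ends at 9:26 PM − 453 min = 1:53 PM.
The burn-in test ends at 1:53 PM + 589 min = 11:42 PM.
Assembly starts at 11:42 PM − 709 min = 11:53 AM.
Stage 1 starts at 11:53 AM + 266 min = 4:19 PM.
The QC check starts at 4:19 PM + 165 min = 7:04 PM.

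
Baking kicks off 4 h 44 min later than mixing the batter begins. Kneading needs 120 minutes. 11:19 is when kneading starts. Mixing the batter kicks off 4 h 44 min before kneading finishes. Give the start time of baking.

13:19

Kneading ends at 11:19 + 120 min = 13:19.
Mixing the batter starts at 13:19 − 284 min = 08:35.
Baking starts at 08:35 + 284 min = 13:19.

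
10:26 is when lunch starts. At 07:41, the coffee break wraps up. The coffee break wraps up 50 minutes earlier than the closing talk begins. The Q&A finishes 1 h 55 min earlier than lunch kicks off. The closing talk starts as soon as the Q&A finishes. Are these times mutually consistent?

Yes

The Q&A ends at 10:26 − 115 min = 08:31.
So the closing talk starts at 08:31.
The coffee break ends at 08:31 − 50 min = 07:41.
That matches the stated 07:41, so the schedule is consistent.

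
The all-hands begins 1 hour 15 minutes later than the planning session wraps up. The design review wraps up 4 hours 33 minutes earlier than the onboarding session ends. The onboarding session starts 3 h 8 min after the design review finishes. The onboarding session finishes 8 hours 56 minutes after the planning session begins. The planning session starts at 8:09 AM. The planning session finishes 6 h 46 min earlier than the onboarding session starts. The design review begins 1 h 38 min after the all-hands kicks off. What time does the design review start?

11:47 AM

The onboarding session ends at 8:09 AM + 536 min = 5:05 PM.
The design review ends at 5:05 PM − 273 min = 12:32 PM.
The onboarding session starts at 12:32 PM + 188 min = 3:40 PM.
The planning session ends at 3:40 PM − 406 min = 8:54 AM.
The all-hands starts at 8:54 AM + 75 min = 10:09 AM.
The design review starts at 10:09 AM + 98 min = 11:47 AM.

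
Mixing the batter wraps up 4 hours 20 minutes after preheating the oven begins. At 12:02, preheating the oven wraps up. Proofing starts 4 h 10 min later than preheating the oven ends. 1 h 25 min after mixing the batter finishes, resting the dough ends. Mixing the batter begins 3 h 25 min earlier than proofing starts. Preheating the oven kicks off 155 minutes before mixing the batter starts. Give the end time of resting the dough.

Proofing starts at 12:02 + 250 min = 16:12.
Mixing the batter starts at 16:12 − 205 min = 12:47.
Preheating the oven starts at 12:47 − 155 min = 10:12.
Mixing the batter ends at 10:12 + 260 min = 14:32.
Resting the dough ends at 14:32 + 85 min = 15:57.

15:57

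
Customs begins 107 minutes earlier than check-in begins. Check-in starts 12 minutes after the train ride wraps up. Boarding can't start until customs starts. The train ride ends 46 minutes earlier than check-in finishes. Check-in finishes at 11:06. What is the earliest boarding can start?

The train ride ends at 11:06 − 46 min = 10:20.
Check-in starts at 10:20 + 12 min = 10:32.
Customs starts at 10:32 − 107 min = 08:45.
Boarding is bounded by customs, so the earliest it can start is 08:45.

08:45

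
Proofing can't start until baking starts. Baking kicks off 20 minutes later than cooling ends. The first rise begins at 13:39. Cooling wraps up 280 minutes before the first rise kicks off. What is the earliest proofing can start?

Cooling ends at 13:39 − 280 min = 08:59.
Baking starts at 08:59 + 20 min = 09:19.
Proofing is bounded by baking, so the earliest it can start is 09:19.

09:19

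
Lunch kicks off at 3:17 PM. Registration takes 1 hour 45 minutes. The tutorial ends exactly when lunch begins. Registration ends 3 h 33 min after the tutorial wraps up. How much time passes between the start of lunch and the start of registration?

The tutorial ends at 3:17 PM.
Registration ends at 3:17 PM + 213 min = 6:50 PM.
Registration starts at 6:50 PM − 105 min = 5:05 PM.
From 3:17 PM to 5:05 PM is 108 minutes.

108 minutes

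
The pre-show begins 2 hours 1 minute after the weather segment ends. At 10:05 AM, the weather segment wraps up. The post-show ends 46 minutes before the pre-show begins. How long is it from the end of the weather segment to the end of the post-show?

The pre-show starts at 10:05 AM + 121 min = 12:06 PM.
The post-show ends at 12:06 PM − 46 min = 11:20 AM.
From 10:05 AM to 11:20 AM is 1 hour 15 minutes.

1 hour 15 minutes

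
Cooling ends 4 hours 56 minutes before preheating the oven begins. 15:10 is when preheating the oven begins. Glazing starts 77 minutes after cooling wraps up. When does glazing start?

Cooling ends at 15:10 − 296 min = 10:14.
Glazing starts at 10:14 + 77 min = 11:31.

11:31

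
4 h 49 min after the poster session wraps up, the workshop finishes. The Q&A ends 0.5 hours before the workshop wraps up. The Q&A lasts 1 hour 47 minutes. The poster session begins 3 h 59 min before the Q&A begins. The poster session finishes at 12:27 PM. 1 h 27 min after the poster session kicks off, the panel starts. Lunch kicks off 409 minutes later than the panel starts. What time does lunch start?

The workshop ends at 12:27 PM + 289 min = 5:16 PM.
The Q&A ends at 5:16 PM − 30 min = 4:46 PM.
The Q&A starts at 4:46 PM − 107 min = 2:59 PM.
The poster session starts at 2:59 PM − 239 min = 11:00 AM.
The panel starts at 11:00 AM + 87 min = 12:27 PM.
Lunch starts at 12:27 PM + 409 min = 7:16 PM.

7:16 PM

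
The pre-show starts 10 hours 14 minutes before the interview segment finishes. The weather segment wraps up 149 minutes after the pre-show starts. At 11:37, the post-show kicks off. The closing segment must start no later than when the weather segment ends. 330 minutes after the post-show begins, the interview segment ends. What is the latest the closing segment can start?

The interview segment ends at 11:37 + 330 min = 17:07.
The pre-show starts at 17:07 − 614 min = 06:53.
The weather segment ends at 06:53 + 149 min = 09:22.
The closing segment is bounded by the weather segment, so the latest it can start is 09:22.

09:22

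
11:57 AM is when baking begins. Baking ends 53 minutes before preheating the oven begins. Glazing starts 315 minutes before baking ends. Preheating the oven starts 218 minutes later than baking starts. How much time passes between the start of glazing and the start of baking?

Preheating the oven starts at 11:57 AM + 218 min = 3:35 PM.
Baking ends at 3:35 PM − 53 min = 2:42 PM.
Glazing starts at 2:42 PM − 315 min = 9:27 AM.
From 9:27 AM to 11:57 AM is 150 minutes.

150 minutes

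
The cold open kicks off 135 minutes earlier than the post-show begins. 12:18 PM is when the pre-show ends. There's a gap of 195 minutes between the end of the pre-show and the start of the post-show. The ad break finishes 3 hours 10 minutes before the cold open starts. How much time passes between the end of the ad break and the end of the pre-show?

130 minutes

The post-show starts at 12:18 PM + 195 min = 3:33 PM.
The cold open starts at 3:33 PM − 135 min = 1:18 PM.
The ad break ends at 1:18 PM − 190 min = 10:08 AM.
From 10:08 AM to 12:18 PM is 130 minutes.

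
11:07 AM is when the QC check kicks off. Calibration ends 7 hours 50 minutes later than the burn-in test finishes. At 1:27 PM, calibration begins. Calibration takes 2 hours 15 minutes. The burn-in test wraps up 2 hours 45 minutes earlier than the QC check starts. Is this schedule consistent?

The burn-in test ends at 11:07 AM − 165 min = 8:22 AM.
Calibration ends at 8:22 AM + 470 min = 4:12 PM.
Calibration starts at 4:12 PM − 135 min = 1:57 PM.
But calibration is also said to start at 1:27 PM — a 30-minute conflict.

No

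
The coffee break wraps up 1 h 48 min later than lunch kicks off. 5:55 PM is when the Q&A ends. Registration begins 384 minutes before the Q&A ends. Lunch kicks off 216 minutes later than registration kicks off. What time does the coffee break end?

Registration starts at 5:55 PM − 384 min = 11:31 AM.
Lunch starts at 11:31 AM + 216 min = 3:07 PM.
The coffee break ends at 3:07 PM + 108 min = 4:55 PM.

4:55 PM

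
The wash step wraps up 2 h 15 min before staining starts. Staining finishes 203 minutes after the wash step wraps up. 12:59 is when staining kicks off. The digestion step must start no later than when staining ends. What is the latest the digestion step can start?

The wash step ends at 12:59 − 135 min = 10:44.
Staining ends at 10:44 + 203 min = 14:07.
The digestion step is bounded by staining, so the latest it can start is 14:07.

14:07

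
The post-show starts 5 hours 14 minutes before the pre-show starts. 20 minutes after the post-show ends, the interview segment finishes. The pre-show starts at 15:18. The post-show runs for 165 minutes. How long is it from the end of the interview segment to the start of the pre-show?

2 h 9 min

The post-show starts at 15:18 − 314 min = 10:04.
The post-show ends at 10:04 + 165 min = 12:49.
The interview segment ends at 12:49 + 20 min = 13:09.
From 13:09 to 15:18 is 2 h 9 min.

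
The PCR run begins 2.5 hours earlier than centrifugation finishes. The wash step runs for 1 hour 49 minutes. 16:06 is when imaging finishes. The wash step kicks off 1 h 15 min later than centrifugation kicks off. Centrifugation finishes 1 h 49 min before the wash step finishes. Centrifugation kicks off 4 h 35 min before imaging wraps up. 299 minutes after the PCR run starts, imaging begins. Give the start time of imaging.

15:15

Centrifugation starts at 16:06 − 275 min = 11:31.
The wash step starts at 11:31 + 75 min = 12:46.
The wash step ends at 12:46 + 109 min = 14:35.
Centrifugation ends at 14:35 − 109 min = 12:46.
The PCR run starts at 12:46 − 150 min = 10:16.
Imaging starts at 10:16 + 299 min = 15:15.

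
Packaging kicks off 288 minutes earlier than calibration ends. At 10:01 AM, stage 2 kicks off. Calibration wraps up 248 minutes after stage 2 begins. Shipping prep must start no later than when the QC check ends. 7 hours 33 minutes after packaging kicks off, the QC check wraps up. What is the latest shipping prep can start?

4:54 PM

Calibration ends at 10:01 AM + 248 min = 2:09 PM.
Packaging starts at 2:09 PM − 288 min = 9:21 AM.
The QC check ends at 9:21 AM + 453 min = 4:54 PM.
Shipping prep is bounded by the QC check, so the latest it can start is 4:54 PM.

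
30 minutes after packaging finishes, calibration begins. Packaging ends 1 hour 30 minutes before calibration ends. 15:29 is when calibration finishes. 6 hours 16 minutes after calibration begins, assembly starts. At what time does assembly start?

Packaging ends at 15:29 − 90 min = 13:59.
Calibration starts at 13:59 + 30 min = 14:29.
Assembly starts at 14:29 + 376 min = 20:45.

20:45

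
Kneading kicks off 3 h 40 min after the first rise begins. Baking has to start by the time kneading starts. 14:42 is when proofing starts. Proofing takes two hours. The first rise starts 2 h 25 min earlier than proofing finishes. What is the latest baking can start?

Proofing ends at 14:42 + 120 min = 16:42.
The first rise starts at 16:42 − 145 min = 14:17.
Kneading starts at 14:17 + 220 min = 17:57.
Baking is bounded by kneading, so the latest it can start is 17:57.

17:57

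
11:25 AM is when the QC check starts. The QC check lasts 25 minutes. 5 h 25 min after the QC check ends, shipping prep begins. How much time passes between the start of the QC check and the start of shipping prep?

5 h 50 min

The QC check ends at 11:25 AM + 25 min = 11:50 AM.
Shipping prep starts at 11:50 AM + 325 min = 5:15 PM.
From 11:25 AM to 5:15 PM is 5 h 50 min.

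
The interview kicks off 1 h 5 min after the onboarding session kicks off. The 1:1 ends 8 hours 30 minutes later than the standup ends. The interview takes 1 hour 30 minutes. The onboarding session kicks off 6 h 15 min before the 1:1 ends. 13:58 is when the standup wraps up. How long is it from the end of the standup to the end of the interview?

The 1:1 ends at 13:58 + 510 min = 22:28.
The onboarding session starts at 22:28 − 375 min = 16:13.
The interview starts at 16:13 + 65 min = 17:18.
The interview ends at 17:18 + 90 min = 18:48.
From 13:58 to 18:48 is 4 h 50 min.

4 h 50 min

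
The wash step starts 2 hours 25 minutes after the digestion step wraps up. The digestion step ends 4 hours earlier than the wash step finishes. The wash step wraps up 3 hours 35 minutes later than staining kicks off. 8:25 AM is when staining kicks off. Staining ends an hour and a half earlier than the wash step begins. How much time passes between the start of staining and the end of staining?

The wash step ends at 8:25 AM + 215 min = 12:00 PM.
The digestion step ends at 12:00 PM − 240 min = 8:00 AM.
The wash step starts at 8:00 AM + 145 min = 10:25 AM.
Staining ends at 10:25 AM − 90 min = 8:55 AM.
From 8:25 AM to 8:55 AM is 30 minutes.

30 minutes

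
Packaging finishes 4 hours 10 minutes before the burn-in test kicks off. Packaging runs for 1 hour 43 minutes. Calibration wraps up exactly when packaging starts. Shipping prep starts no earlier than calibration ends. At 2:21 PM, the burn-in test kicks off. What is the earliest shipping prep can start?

8:28 AM

Packaging ends at 2:21 PM − 250 min = 10:11 AM.
Packaging starts at 10:11 AM − 103 min = 8:28 AM.
So calibration ends at 8:28 AM.
Shipping prep is bounded by calibration, so the earliest it can start is 8:28 AM.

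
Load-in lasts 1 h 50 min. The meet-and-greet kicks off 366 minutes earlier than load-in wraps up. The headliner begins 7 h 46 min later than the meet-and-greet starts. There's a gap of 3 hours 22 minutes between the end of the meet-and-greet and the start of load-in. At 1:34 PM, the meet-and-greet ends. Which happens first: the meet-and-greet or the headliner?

Load-in starts at 1:34 PM + 202 min = 4:56 PM.
Load-in ends at 4:56 PM + 110 min = 6:46 PM.
The meet-and-greet starts at 6:46 PM − 366 min = 12:40 PM.
The headliner starts at 12:40 PM + 466 min = 8:26 PM.
The meet-and-greet starts at 12:40 PM and the headliner starts at 8:26 PM, so the meet-and-greet is first.

the meet-and-greet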